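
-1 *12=-12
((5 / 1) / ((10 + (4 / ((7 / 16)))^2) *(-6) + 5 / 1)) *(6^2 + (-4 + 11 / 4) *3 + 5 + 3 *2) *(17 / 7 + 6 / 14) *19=-575225 / 27271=-21.09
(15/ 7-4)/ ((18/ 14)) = -13/ 9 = -1.44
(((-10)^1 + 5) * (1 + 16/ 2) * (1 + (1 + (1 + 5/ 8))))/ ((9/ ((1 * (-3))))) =435/ 8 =54.38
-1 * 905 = -905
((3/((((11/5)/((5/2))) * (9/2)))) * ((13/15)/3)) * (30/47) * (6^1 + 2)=5200/4653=1.12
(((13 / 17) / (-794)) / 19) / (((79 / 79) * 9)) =-13 / 2308158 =-0.00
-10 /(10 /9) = -9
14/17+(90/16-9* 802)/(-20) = 361.44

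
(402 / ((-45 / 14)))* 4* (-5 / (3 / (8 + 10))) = 15008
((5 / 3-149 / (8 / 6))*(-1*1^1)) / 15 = 1321 / 180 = 7.34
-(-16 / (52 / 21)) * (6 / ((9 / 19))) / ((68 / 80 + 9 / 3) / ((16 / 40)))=1216 / 143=8.50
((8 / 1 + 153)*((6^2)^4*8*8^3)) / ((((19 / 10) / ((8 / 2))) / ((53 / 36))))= 65227267768320 / 19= 3433014093069.47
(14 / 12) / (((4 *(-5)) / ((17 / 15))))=-0.07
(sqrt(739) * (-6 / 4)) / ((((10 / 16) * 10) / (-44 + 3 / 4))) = 519 * sqrt(739) / 50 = 282.18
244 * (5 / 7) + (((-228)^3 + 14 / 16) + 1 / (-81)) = -53761474199 / 4536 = -11852176.85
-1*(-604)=604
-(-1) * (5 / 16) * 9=45 / 16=2.81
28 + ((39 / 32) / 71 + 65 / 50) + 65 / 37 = 13060991 / 420320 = 31.07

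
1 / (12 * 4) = 1 / 48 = 0.02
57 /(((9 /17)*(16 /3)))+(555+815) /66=21619 /528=40.95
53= 53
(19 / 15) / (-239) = -19 / 3585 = -0.01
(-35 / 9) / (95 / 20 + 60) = -20 / 333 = -0.06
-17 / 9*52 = -884 / 9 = -98.22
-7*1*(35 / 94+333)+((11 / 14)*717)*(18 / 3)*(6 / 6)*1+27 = 706387 / 658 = 1073.54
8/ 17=0.47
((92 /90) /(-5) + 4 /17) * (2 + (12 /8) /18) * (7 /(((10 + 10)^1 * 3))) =413 /55080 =0.01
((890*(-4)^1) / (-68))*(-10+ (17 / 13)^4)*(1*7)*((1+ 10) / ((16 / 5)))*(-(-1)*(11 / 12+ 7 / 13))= -2619799276325 / 201983392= -12970.37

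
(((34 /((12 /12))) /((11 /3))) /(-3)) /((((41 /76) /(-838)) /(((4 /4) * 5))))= 10826960 /451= 24006.56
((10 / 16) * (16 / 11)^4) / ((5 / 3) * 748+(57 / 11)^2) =122880 / 55936727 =0.00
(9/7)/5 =9/35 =0.26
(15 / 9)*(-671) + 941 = -532 / 3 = -177.33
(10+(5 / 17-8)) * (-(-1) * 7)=273 / 17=16.06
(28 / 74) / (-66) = -0.01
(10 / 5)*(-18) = -36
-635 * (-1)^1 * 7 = 4445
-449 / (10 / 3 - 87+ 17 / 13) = 17511 / 3212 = 5.45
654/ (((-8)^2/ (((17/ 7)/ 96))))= 1853/ 7168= 0.26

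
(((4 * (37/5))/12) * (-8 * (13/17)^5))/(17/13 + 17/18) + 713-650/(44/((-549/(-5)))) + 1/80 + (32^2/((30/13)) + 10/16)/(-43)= -78288409709186689/84943001819280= -921.66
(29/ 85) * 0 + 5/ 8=5/ 8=0.62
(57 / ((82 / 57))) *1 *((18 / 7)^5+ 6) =3233421045 / 689087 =4692.33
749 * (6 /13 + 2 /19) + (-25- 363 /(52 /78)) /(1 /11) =-2884943 /494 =-5839.97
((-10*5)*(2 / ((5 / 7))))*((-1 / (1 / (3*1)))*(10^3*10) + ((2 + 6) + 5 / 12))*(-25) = -314911625 / 3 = -104970541.67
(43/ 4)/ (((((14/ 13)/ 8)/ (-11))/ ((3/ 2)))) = -18447/ 14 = -1317.64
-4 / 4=-1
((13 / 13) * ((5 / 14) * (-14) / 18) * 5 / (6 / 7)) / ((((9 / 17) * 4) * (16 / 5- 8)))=14875 / 93312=0.16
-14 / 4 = -7 / 2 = -3.50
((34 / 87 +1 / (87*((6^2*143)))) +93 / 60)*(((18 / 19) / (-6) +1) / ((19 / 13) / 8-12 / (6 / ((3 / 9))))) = -139078528 / 41184495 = -3.38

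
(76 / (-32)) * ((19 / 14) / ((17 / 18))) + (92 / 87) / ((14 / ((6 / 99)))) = -9315367 / 2733192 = -3.41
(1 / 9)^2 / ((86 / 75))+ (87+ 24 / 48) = 101600 / 1161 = 87.51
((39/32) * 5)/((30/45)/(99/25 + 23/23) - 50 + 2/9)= -54405/443216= -0.12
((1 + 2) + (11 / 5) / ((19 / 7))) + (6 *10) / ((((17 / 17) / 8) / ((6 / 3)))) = 91562 / 95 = 963.81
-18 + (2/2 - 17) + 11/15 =-499/15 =-33.27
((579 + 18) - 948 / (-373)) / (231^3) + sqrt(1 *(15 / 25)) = 10649 / 218940183 + sqrt(15) / 5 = 0.77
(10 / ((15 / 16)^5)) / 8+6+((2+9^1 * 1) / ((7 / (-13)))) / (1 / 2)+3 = -32033117 / 1063125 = -30.13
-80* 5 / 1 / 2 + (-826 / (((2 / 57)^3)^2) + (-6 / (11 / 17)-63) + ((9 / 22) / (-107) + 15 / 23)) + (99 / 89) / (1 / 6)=-34126636882096234123 / 77098208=-442638522572.36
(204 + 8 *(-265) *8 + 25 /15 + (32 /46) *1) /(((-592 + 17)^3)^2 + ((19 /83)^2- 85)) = -0.00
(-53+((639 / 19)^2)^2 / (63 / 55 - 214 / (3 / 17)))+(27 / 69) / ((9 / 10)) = -1108.55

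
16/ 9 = 1.78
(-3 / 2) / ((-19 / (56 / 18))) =14 / 57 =0.25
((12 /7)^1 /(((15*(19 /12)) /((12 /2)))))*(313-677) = -14976 /95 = -157.64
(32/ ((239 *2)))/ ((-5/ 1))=-16/ 1195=-0.01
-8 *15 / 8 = -15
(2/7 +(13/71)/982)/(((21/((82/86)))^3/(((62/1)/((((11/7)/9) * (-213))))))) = -630282545/14127708655053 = -0.00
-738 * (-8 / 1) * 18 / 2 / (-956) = -13284 / 239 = -55.58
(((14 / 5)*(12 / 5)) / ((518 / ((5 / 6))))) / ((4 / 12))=0.03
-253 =-253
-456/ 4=-114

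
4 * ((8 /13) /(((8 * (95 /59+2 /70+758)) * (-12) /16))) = -16520 /30588753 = -0.00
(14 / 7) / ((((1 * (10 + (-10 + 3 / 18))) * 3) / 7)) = 28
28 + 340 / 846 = 12014 / 423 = 28.40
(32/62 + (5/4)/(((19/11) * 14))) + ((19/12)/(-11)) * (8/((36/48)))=-3159397/3265416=-0.97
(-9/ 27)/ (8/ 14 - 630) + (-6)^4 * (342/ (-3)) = -147744.00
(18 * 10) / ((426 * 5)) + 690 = 48996 / 71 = 690.08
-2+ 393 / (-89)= -6.42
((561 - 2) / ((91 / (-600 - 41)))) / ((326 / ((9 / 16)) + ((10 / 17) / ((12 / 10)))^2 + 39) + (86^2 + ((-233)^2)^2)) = -7965707 / 5962395052915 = -0.00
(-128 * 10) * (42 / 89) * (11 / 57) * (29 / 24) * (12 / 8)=-357280 / 1691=-211.28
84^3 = 592704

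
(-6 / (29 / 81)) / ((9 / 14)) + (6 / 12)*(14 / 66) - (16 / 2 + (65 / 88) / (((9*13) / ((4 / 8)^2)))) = -3120385 / 91872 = -33.96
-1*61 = -61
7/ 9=0.78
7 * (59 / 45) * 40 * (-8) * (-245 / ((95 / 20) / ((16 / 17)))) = 414453760 / 2907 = 142570.95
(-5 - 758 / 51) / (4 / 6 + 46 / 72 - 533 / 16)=48624 / 78353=0.62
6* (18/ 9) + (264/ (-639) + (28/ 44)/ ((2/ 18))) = 40567/ 2343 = 17.31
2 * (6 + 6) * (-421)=-10104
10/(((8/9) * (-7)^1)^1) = -45/28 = -1.61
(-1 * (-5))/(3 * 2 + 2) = 5/8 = 0.62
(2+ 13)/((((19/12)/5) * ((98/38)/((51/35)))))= 9180/343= 26.76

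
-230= -230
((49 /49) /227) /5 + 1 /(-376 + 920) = 1679 /617440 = 0.00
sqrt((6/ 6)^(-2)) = 1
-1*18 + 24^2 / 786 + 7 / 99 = -223021 / 12969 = -17.20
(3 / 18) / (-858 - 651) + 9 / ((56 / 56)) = 81485 / 9054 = 9.00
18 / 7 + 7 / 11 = 247 / 77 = 3.21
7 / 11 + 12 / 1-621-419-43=-11774 / 11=-1070.36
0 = 0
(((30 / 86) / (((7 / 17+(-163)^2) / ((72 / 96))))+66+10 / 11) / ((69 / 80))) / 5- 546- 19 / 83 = -10822517174437 / 20392380888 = -530.71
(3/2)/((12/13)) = 13/8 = 1.62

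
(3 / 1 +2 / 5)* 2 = 6.80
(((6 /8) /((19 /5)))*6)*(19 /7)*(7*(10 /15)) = 15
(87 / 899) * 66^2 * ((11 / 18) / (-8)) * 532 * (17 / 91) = -1289739 / 403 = -3200.34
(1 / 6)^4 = 1 / 1296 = 0.00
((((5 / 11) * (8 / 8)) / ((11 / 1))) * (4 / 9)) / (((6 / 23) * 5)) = 0.01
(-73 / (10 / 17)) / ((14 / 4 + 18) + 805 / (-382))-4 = -385191 / 37040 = -10.40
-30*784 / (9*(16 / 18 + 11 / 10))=-235200 / 179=-1313.97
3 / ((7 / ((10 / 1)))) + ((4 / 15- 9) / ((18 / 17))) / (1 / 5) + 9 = -10567 / 378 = -27.96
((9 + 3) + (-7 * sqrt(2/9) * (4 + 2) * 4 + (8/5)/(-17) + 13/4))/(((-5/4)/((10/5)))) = -10306/425 + 448 * sqrt(2)/5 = 102.46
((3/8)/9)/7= 1/168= 0.01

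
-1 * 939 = -939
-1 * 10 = -10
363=363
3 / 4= 0.75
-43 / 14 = -3.07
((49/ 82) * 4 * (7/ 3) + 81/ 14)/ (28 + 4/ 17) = 332639/ 826560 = 0.40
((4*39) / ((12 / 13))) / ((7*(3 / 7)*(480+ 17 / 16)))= 2704 / 23091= 0.12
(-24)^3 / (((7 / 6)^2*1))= -497664 / 49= -10156.41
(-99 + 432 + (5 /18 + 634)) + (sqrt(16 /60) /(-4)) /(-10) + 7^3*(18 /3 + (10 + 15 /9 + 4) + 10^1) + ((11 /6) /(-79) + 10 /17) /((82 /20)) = sqrt(15) /300 + 11724205613 /991134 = 11829.10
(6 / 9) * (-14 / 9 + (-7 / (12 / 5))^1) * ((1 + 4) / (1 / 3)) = -805 / 18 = -44.72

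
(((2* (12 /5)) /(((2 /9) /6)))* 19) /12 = 1026 /5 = 205.20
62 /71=0.87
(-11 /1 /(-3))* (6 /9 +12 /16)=187 /36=5.19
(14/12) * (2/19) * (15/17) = 35/323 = 0.11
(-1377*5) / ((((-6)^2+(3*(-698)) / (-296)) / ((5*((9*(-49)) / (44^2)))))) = 440559 / 2420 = 182.05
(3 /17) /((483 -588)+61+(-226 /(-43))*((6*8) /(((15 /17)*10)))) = -3225 /281588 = -0.01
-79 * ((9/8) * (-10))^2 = -159975/16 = -9998.44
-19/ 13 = -1.46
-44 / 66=-2 / 3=-0.67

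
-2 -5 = -7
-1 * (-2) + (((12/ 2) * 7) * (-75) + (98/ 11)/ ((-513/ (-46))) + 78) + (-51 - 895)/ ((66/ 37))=-20312173/ 5643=-3599.53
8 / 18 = 4 / 9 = 0.44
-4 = -4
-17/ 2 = -8.50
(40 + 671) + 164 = 875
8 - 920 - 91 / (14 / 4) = -938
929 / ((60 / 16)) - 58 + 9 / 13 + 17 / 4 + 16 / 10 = 196.28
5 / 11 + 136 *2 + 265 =5912 / 11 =537.45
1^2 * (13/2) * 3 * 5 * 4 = 390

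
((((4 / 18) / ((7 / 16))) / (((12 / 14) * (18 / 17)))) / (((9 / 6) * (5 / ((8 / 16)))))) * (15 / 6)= 68 / 729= 0.09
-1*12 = -12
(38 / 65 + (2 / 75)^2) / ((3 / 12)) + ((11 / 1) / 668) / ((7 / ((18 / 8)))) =3209513807 / 1367730000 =2.35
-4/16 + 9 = 35/4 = 8.75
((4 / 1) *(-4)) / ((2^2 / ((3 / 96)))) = -1 / 8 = -0.12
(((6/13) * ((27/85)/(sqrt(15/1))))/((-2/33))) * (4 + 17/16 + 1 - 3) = -43659 * sqrt(15)/88400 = -1.91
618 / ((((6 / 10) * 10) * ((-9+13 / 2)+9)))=206 / 13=15.85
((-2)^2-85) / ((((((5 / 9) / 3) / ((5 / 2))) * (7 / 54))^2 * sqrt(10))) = -43046721 * sqrt(10) / 490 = -277807.52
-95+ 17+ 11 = -67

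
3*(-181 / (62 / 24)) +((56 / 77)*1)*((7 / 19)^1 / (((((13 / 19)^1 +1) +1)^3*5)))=-47538838684 / 226169955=-210.19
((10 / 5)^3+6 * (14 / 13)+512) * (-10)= -68440 / 13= -5264.62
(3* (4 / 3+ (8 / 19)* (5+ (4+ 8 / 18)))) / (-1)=-908 / 57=-15.93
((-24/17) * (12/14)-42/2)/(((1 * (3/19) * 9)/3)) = -16739/357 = -46.89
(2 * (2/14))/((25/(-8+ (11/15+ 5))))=-0.03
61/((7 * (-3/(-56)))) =488/3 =162.67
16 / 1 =16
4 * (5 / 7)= 20 / 7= 2.86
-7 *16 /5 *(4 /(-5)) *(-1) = -17.92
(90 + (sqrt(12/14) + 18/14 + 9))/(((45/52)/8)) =416 * sqrt(42)/315 + 32448/35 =935.64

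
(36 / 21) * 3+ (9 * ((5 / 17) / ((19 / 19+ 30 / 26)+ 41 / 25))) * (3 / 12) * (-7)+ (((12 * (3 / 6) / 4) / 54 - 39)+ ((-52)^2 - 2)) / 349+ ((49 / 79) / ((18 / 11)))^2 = 134563797063649 / 11505146372748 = 11.70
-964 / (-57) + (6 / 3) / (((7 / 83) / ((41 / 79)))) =921034 / 31521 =29.22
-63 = -63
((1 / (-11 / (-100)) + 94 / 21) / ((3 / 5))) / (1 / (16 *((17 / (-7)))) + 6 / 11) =852448 / 19593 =43.51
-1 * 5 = -5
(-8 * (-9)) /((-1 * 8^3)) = -0.14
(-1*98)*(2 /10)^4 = -98 /625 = -0.16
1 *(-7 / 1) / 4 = -1.75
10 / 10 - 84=-83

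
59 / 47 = 1.26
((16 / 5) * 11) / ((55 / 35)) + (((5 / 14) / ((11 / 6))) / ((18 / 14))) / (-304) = 1123559 / 50160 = 22.40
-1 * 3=-3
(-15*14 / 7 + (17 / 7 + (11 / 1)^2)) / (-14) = -327 / 49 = -6.67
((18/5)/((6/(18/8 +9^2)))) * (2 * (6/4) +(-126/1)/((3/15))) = -626373/20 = -31318.65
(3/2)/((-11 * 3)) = -1/22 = -0.05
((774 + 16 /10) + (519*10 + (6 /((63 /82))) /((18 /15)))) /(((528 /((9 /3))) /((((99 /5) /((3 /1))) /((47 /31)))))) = 29158817 /197400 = 147.71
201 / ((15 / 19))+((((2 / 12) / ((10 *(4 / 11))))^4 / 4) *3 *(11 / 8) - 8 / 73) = 657457950188723 / 2583429120000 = 254.49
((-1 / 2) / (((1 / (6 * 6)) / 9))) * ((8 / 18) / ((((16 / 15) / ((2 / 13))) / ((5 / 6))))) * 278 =-31275 / 13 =-2405.77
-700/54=-350/27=-12.96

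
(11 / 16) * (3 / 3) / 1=11 / 16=0.69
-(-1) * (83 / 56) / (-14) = -83 / 784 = -0.11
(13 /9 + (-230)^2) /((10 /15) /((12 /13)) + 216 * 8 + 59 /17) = 30.54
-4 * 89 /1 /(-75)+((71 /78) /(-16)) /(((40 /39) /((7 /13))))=1177313 /249600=4.72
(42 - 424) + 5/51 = -19477/51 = -381.90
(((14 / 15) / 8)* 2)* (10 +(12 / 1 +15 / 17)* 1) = 2723 / 510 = 5.34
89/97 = 0.92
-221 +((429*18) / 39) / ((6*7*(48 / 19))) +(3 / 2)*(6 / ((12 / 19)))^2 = -9381 / 112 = -83.76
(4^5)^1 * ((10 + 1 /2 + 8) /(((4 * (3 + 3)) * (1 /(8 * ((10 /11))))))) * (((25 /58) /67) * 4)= 9472000 /64119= 147.73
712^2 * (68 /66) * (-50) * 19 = -16374291200 /33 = -496190642.42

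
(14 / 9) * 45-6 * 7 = 28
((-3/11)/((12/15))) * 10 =-75/22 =-3.41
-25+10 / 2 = -20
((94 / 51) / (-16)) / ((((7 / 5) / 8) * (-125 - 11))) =235 / 48552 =0.00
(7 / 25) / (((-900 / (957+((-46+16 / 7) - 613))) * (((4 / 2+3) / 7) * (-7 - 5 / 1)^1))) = 7357 / 675000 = 0.01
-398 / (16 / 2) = -49.75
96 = 96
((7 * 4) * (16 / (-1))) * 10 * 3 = -13440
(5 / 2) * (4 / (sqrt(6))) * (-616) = -3080 * sqrt(6) / 3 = -2514.81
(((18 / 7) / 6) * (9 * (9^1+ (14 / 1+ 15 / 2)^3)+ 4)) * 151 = 324458079 / 56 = 5793894.27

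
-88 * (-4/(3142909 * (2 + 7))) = 32/2571471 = 0.00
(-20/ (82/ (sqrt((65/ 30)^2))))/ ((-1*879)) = 65/ 108117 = 0.00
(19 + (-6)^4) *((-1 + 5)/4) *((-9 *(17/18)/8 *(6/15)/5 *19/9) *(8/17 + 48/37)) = -694583/1665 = -417.17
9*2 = 18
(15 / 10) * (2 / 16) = 3 / 16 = 0.19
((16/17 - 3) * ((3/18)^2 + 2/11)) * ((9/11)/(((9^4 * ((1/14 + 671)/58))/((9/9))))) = -117943/25358940783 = -0.00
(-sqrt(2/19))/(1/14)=-14 * sqrt(38)/19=-4.54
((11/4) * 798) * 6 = 13167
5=5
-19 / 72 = -0.26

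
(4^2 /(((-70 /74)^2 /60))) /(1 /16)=17165.58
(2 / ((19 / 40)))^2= 6400 / 361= 17.73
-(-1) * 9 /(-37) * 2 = -18 /37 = -0.49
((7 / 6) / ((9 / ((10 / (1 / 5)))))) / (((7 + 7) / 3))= 25 / 18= 1.39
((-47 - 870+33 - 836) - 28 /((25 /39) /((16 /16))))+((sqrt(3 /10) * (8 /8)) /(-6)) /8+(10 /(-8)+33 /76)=-1764.51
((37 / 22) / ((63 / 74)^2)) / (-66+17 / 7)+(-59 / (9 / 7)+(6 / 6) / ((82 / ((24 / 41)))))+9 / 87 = -6198795165124 / 135301143285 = -45.81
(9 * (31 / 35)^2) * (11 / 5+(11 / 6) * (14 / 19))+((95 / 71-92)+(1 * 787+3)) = 5985517191 / 8262625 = 724.41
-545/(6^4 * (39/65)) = -2725/3888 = -0.70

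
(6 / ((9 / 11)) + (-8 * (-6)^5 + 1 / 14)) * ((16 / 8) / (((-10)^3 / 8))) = -2613047 / 2625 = -995.45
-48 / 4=-12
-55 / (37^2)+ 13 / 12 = 17137 / 16428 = 1.04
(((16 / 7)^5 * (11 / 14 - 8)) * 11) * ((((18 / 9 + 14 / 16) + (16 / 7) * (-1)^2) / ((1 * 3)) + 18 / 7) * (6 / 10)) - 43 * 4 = -7600659228 / 588245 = -12920.91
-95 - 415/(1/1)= -510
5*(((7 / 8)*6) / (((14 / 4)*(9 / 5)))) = 4.17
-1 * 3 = -3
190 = 190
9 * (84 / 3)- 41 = 211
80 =80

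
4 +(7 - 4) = 7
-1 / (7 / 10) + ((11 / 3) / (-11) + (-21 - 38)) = -1276 / 21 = -60.76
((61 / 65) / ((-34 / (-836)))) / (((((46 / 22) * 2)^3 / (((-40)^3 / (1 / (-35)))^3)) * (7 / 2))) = 2724583935180800000000000 / 2688907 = 1013268192310407165.44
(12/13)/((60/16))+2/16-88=-87.63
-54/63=-6/7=-0.86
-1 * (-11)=11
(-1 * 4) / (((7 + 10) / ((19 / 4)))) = -19 / 17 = -1.12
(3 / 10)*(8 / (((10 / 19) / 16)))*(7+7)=25536 / 25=1021.44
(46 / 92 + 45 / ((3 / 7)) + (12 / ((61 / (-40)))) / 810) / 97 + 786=251488633 / 319518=787.09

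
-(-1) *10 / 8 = 5 / 4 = 1.25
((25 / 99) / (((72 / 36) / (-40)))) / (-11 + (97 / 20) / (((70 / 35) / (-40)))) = 0.05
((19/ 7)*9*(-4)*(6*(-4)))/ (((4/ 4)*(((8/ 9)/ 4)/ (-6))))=-443232/ 7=-63318.86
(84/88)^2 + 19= 9637/484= 19.91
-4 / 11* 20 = -80 / 11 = -7.27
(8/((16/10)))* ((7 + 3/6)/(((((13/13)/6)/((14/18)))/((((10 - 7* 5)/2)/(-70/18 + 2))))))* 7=275625/34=8106.62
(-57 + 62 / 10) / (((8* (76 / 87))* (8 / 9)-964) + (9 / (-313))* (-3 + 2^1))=62250066 / 1173633385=0.05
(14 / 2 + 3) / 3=10 / 3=3.33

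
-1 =-1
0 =0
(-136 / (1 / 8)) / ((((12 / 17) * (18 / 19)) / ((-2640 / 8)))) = 4832080 / 9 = 536897.78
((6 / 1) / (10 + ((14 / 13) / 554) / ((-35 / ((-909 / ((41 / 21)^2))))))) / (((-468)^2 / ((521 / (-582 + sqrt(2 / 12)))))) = -117659485345 / 48042685600666926-1212984385 * sqrt(6) / 1729536681624009336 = -0.00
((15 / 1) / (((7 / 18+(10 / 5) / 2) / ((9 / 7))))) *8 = 3888 / 35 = 111.09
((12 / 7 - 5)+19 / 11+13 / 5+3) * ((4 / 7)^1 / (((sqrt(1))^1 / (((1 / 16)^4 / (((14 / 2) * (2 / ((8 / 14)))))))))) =389 / 270448640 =0.00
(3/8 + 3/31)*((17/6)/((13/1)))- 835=-414109/496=-834.90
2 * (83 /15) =166 /15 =11.07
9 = 9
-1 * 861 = -861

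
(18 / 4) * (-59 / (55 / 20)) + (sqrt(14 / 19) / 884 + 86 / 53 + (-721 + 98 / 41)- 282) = -26186515 / 23903 + sqrt(266) / 16796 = -1095.53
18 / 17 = 1.06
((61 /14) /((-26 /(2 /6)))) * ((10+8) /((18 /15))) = -305 /364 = -0.84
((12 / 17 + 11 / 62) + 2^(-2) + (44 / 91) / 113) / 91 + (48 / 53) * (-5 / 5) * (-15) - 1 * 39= -25.40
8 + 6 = 14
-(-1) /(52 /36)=9 /13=0.69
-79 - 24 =-103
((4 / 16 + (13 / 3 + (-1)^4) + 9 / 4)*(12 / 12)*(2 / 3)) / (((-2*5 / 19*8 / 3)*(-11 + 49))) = -47 / 480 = -0.10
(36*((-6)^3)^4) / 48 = 1632586752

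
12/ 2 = 6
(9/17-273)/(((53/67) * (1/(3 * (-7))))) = 6517224/901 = 7233.32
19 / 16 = 1.19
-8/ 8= -1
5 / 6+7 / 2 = 13 / 3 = 4.33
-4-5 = -9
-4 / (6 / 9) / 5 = -6 / 5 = -1.20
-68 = -68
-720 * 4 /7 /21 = -960 /49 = -19.59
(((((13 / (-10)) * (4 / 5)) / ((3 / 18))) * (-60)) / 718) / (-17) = -936 / 30515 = -0.03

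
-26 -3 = -29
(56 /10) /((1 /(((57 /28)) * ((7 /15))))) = 133 /25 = 5.32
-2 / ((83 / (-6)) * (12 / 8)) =0.10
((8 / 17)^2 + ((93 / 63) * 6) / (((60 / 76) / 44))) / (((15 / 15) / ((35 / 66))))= 261.90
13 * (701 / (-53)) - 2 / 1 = -9219 / 53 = -173.94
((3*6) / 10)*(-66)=-594 / 5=-118.80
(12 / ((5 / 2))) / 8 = 3 / 5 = 0.60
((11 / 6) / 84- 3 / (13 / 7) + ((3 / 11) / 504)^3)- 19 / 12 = -260646429107 / 82044458496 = -3.18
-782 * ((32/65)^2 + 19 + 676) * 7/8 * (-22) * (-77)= -6809592920361/8450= -805868984.66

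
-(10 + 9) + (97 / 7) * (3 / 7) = -640 / 49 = -13.06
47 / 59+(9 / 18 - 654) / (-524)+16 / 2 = 621025 / 61832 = 10.04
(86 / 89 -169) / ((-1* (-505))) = -2991 / 8989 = -0.33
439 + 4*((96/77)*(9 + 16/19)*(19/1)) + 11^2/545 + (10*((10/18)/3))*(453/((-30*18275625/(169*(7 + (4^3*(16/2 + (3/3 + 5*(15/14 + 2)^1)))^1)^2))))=388877199253709/527094610875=737.77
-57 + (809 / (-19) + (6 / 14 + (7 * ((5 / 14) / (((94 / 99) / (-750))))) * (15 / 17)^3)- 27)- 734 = -136154858675 / 61422326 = -2216.70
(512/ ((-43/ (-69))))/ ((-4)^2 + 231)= 35328/ 10621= 3.33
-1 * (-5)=5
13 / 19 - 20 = -367 / 19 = -19.32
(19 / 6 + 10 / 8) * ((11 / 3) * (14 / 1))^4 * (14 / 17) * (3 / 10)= 52167112844 / 6885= 7576922.71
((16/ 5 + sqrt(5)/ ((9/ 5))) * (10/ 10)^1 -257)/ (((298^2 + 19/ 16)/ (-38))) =771552/ 7104415 -3040 * sqrt(5)/ 12787947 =0.11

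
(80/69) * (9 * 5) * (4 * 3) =14400/23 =626.09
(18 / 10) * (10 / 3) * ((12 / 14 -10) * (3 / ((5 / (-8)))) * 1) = 9216 / 35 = 263.31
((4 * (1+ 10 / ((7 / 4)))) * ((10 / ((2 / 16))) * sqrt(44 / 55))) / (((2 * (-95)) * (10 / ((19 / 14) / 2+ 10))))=-112424 * sqrt(5) / 23275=-10.80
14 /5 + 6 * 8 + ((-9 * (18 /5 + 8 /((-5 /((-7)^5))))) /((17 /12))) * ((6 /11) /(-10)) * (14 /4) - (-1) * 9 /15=152733811 /4675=32670.33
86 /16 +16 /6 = 8.04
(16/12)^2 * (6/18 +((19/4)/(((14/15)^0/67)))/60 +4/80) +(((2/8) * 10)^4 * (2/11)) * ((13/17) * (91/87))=6166069/390456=15.79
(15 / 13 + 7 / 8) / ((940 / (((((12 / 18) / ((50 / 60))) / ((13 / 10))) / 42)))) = 211 / 6672120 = 0.00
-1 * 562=-562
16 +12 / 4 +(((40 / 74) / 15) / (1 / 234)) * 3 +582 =626.30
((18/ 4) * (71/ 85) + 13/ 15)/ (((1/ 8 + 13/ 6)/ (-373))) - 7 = -3552353/ 4675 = -759.86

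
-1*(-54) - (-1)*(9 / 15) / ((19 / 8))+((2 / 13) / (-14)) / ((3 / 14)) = 200816 / 3705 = 54.20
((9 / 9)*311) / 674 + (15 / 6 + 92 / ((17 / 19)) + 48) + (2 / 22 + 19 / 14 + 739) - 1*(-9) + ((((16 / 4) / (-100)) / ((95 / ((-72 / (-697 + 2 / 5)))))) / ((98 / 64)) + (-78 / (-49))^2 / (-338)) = 50245181400940753 / 55628613775350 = 903.23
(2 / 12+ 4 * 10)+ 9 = 295 / 6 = 49.17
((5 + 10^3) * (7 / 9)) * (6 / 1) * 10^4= 46900000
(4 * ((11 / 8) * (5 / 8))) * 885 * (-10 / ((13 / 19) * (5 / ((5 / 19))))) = -243375 / 104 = -2340.14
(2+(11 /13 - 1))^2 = 576 /169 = 3.41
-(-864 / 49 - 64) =4000 / 49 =81.63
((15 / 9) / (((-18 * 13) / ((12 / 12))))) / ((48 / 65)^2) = -1625 / 124416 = -0.01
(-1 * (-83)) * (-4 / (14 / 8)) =-1328 / 7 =-189.71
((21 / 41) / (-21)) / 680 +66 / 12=5.50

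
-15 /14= -1.07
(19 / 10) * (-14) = -133 / 5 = -26.60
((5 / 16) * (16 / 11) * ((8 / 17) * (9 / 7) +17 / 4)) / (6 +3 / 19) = 219545 / 612612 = 0.36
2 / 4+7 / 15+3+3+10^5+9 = 3000479 / 30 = 100015.97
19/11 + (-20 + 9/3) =-168/11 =-15.27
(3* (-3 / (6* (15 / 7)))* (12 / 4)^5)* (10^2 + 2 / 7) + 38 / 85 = -1449943 / 85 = -17058.15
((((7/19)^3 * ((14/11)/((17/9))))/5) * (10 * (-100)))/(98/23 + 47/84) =-16699435200/11945161129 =-1.40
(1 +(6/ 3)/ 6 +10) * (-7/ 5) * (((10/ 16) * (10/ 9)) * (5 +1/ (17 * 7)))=-1490/ 27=-55.19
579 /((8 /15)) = 8685 /8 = 1085.62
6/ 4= 3/ 2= 1.50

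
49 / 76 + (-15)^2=17149 / 76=225.64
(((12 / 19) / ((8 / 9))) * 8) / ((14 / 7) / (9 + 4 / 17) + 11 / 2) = 33912 / 34105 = 0.99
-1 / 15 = -0.07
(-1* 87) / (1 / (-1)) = 87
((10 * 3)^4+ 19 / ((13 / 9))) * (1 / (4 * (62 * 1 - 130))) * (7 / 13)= -73711197 / 45968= -1603.53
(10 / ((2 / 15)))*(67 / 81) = 62.04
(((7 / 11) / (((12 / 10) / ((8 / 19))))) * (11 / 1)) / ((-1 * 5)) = -28 / 57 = -0.49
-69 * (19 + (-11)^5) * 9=100000872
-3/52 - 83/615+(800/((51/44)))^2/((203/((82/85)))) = 216595495143263/95684703660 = 2263.64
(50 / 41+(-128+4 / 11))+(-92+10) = -208.42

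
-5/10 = -1/2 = -0.50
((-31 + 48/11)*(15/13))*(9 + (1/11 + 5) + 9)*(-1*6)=6697980/1573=4258.09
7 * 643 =4501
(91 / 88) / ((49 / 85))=1105 / 616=1.79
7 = 7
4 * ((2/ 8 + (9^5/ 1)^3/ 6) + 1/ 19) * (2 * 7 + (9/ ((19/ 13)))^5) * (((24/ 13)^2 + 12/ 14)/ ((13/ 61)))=17627572348389450267798795978066/ 723518603899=24363675313109407583.97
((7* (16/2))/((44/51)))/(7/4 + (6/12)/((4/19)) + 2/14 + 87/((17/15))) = 679728/848573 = 0.80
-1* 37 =-37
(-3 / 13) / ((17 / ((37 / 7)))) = -111 / 1547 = -0.07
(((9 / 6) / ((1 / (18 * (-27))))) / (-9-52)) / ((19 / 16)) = 11664 / 1159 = 10.06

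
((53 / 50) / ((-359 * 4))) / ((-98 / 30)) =159 / 703640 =0.00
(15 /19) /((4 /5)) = 75 /76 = 0.99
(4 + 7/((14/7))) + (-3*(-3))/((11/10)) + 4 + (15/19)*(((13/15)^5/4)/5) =4169002973/211612500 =19.70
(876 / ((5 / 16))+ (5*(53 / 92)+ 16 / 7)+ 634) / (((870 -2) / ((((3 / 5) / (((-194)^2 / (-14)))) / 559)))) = -33253257 / 21000654656800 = -0.00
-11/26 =-0.42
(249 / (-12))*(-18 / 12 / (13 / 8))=249 / 13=19.15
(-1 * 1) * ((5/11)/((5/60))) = -60/11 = -5.45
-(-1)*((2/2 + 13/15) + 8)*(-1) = -148/15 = -9.87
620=620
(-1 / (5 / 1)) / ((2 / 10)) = -1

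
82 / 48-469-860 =-1327.29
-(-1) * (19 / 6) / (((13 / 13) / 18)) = 57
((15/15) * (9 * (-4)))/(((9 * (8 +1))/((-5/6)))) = 10/27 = 0.37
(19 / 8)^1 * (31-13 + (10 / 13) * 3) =627 / 13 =48.23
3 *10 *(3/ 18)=5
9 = 9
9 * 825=7425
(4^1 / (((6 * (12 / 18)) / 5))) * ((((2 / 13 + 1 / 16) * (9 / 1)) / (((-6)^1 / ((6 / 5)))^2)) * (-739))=-59859 / 208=-287.78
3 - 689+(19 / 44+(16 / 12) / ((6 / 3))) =-90407 / 132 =-684.90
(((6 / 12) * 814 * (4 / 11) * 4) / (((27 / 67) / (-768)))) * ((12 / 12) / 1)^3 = -10153984 / 9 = -1128220.44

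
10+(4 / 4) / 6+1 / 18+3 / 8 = 763 / 72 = 10.60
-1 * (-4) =4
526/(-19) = -526/19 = -27.68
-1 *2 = -2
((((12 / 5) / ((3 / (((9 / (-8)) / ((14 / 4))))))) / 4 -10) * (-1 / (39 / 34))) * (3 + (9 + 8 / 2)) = 191624 / 1365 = 140.38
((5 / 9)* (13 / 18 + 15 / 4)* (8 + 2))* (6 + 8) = 28175 / 81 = 347.84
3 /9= 1 /3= 0.33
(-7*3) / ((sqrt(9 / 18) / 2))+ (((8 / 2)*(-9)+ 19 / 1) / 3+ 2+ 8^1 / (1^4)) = 13 / 3 - 42*sqrt(2) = -55.06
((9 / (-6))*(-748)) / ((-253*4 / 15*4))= -765 / 184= -4.16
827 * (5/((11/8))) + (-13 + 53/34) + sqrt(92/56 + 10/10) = 2997.46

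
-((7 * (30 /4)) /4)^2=-11025 /64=-172.27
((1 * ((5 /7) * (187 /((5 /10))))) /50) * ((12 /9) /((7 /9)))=2244 /245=9.16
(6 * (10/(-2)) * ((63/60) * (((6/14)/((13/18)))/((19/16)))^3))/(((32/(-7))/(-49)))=-634894848/15069223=-42.13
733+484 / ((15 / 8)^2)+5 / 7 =1372432 / 1575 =871.39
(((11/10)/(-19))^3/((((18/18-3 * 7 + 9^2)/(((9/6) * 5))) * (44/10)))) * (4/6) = -121/33471920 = -0.00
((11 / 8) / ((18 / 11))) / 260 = 121 / 37440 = 0.00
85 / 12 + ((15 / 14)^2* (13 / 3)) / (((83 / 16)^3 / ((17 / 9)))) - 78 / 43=77152860997 / 14457062508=5.34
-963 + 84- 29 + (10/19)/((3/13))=-51626/57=-905.72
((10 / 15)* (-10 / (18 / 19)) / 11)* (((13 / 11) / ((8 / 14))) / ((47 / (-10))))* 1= 43225 / 153549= 0.28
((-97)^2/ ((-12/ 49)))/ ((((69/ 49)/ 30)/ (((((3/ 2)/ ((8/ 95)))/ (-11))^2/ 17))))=-3058257843375/ 24223232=-126253.09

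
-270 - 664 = -934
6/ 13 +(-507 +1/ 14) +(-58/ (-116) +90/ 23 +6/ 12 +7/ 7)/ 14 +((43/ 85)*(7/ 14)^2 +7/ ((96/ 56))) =-267836797/ 533715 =-501.83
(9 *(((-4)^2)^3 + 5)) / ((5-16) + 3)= -36909 / 8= -4613.62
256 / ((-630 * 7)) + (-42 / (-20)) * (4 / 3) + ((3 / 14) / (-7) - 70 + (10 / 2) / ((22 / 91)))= -1130449 / 24255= -46.61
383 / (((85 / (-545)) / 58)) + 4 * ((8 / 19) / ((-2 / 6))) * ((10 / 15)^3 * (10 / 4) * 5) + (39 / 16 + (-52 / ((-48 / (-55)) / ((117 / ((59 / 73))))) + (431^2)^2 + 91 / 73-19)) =6912689743760545435 / 200327184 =34506998030.58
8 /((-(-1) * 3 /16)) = 128 /3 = 42.67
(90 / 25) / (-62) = -9 / 155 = -0.06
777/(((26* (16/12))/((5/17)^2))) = 58275/30056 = 1.94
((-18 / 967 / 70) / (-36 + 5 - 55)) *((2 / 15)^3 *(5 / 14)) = 2 / 764050875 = 0.00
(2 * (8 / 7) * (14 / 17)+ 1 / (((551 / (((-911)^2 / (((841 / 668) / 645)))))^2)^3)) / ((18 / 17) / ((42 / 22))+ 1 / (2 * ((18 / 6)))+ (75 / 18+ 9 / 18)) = 1492573745646399997894628298987446963010730745025696076245321021819434304 / 38089717724866654108319554945759312327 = 39185739217804225805188320000000000.00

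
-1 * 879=-879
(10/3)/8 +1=17/12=1.42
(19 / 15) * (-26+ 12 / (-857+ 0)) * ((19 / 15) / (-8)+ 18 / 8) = -53160043 / 771300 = -68.92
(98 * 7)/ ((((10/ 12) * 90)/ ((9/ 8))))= 1029/ 100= 10.29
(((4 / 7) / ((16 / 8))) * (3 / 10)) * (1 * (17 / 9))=17 / 105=0.16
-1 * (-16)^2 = -256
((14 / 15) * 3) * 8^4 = 57344 / 5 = 11468.80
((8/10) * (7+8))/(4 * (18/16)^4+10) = 12288/16801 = 0.73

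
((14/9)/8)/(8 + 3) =7/396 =0.02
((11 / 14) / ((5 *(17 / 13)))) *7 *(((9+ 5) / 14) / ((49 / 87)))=12441 / 8330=1.49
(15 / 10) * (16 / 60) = 2 / 5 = 0.40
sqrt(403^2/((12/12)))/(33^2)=0.37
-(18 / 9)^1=-2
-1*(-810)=810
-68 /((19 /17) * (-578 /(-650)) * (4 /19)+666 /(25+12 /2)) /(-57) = 342550 /6228903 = 0.05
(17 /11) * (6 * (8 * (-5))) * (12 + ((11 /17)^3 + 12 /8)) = -16237560 /3179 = -5107.76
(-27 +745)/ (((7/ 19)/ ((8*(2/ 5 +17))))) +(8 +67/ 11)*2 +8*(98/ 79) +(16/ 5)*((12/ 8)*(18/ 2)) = 8253481926/ 30415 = 271362.22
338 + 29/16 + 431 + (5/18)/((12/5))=333041/432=770.93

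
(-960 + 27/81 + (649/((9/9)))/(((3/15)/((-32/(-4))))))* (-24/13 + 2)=150002/39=3846.21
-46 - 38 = -84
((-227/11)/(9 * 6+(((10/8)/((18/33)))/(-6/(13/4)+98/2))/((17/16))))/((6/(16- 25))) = 21290103/37171904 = 0.57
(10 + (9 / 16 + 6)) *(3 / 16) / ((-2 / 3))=-2385 / 512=-4.66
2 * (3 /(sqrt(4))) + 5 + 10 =18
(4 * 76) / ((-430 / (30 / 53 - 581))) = 4675976 / 11395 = 410.35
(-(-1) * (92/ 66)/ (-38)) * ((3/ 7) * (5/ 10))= -23/ 2926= -0.01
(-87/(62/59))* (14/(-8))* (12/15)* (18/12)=173.86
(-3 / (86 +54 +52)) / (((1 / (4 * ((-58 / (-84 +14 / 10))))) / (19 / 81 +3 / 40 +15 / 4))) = -54491 / 305856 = -0.18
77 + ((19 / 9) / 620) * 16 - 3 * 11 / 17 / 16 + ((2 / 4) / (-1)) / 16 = 58359319 / 758880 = 76.90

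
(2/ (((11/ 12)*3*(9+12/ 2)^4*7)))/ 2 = 4/ 3898125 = 0.00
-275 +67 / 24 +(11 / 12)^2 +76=-195.37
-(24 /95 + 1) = -1.25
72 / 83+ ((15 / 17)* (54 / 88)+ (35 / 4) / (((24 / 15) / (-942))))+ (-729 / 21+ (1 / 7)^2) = -63091629709 / 12168464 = -5184.85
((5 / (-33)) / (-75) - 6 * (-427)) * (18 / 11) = 4192.37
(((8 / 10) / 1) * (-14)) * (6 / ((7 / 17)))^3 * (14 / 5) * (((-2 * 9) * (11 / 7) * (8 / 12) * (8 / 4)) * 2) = 8965085184 / 1225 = 7318436.88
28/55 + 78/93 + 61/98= 329209/167090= 1.97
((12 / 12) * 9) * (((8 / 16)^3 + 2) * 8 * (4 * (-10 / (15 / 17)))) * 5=-34680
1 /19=0.05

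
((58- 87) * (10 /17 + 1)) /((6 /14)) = -1827 /17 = -107.47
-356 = -356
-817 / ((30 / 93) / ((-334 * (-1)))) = -4229609 / 5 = -845921.80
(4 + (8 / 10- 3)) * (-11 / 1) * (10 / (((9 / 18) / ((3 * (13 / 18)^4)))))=-314171 / 972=-323.22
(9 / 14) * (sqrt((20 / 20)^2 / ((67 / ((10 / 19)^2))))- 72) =-324 / 7+45 * sqrt(67) / 8911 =-46.24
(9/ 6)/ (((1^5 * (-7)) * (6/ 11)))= -0.39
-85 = -85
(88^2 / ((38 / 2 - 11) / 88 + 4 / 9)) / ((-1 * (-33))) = 23232 / 53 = 438.34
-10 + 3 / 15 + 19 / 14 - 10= -1291 / 70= -18.44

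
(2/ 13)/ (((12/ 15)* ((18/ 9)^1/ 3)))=15/ 52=0.29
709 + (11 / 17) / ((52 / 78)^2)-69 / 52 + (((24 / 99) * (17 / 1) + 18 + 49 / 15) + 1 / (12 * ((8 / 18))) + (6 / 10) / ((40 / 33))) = 2144723509 / 2917200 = 735.20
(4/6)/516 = 1/774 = 0.00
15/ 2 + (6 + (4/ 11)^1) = 305/ 22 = 13.86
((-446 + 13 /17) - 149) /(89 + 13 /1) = -5051 /867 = -5.83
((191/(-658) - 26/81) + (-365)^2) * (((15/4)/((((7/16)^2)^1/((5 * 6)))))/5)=2272189910720/145089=15660662.84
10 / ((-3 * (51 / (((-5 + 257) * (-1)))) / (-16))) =-4480 / 17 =-263.53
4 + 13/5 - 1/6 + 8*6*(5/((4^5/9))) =8201/960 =8.54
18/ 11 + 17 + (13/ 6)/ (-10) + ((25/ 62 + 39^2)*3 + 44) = 94660837/ 20460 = 4626.63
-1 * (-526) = 526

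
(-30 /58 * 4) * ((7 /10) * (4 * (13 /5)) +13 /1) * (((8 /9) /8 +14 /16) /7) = -11999 /2030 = -5.91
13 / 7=1.86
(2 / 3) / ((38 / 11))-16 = -901 / 57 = -15.81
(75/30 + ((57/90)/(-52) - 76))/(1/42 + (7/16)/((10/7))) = -3211012/14417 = -222.72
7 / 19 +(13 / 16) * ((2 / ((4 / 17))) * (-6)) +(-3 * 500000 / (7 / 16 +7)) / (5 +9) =-3658400005 / 253232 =-14446.83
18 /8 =2.25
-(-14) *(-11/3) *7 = -1078/3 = -359.33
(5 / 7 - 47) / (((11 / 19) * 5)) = -6156 / 385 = -15.99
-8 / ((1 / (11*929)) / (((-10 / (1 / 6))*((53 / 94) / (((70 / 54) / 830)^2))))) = 2611194455200320 / 2303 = 1133823037429.58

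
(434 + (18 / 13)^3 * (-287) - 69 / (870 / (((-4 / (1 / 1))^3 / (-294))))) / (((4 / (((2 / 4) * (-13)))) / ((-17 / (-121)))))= 11864226271 / 158498340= 74.85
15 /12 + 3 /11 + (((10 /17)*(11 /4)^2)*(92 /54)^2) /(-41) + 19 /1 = 451785049 /22356972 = 20.21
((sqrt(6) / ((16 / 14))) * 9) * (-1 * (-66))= 2079 * sqrt(6) / 4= 1273.12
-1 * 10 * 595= -5950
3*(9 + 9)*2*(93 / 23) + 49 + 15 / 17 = 486.58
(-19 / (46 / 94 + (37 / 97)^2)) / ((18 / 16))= -33608948 / 1263375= -26.60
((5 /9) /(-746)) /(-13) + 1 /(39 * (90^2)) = 7123 /117830700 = 0.00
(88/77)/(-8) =-1/7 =-0.14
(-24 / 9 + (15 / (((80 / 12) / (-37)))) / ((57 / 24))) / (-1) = 2150 / 57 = 37.72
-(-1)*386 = 386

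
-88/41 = -2.15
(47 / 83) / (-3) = -47 / 249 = -0.19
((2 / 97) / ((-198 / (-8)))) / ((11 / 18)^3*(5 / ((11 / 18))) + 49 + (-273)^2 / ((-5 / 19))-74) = -1440 / 489580144933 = -0.00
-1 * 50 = -50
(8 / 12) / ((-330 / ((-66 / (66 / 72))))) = 0.15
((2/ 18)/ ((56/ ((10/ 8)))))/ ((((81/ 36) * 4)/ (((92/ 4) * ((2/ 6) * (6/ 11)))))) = 115/ 99792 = 0.00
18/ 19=0.95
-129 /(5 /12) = -1548 /5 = -309.60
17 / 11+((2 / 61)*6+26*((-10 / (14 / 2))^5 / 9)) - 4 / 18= -1590328547 / 101497473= -15.67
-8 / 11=-0.73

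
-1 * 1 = -1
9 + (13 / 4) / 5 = 193 / 20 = 9.65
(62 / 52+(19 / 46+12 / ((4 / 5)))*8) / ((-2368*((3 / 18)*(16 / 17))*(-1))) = 3796899 / 11328512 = 0.34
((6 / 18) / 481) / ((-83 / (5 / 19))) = -5 / 2275611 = -0.00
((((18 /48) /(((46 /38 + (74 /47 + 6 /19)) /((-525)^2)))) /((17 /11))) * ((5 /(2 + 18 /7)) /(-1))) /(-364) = 13537321875 /208878592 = 64.81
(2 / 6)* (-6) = -2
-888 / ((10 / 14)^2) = -43512 / 25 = -1740.48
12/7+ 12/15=88/35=2.51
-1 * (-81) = 81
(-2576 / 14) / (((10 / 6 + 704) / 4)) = -2208 / 2117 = -1.04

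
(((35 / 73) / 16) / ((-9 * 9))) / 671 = -35 / 63481968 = -0.00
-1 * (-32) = 32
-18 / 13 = -1.38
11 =11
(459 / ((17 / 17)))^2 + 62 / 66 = 6952504 / 33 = 210681.94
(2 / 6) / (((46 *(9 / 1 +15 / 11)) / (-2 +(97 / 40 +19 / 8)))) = 77 / 39330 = 0.00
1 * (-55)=-55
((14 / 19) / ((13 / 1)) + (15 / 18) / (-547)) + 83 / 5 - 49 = -131102383 / 4053270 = -32.34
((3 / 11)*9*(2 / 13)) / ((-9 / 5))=-30 / 143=-0.21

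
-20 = -20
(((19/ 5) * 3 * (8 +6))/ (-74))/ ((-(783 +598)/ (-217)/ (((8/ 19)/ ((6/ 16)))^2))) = -6221824/ 14562645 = -0.43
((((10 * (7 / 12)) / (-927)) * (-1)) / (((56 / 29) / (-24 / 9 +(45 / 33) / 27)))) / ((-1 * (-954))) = -37555 / 4202469216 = -0.00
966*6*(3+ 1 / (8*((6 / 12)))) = 18837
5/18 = 0.28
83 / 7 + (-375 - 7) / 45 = 3.37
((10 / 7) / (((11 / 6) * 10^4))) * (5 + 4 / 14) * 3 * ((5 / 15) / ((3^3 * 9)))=37 / 21829500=0.00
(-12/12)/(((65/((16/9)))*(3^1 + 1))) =-0.01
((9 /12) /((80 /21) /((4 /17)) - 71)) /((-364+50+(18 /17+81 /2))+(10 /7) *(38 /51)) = 22491 /446042426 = 0.00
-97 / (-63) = 97 / 63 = 1.54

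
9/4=2.25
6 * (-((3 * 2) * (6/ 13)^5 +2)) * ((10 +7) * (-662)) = 53292776808/ 371293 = 143532.94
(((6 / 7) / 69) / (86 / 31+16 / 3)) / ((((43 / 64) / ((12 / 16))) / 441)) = 281232 / 372853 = 0.75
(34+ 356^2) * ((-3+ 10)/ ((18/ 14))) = 6211730/ 9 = 690192.22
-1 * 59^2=-3481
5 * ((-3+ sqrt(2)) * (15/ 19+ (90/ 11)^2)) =-2335725/ 2299+ 778575 * sqrt(2)/ 2299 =-537.04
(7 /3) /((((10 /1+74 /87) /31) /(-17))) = -106981 /944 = -113.33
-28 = -28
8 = 8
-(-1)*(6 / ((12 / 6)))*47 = 141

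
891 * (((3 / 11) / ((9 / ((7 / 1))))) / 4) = 47.25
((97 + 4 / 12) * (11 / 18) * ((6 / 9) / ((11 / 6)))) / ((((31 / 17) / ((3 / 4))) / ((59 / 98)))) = 73219 / 13671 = 5.36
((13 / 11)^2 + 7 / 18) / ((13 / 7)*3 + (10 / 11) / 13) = 353899 / 1118106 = 0.32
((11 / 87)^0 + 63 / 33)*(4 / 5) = 128 / 55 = 2.33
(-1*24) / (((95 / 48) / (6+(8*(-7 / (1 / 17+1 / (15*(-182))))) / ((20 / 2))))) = 14770944 / 13565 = 1088.90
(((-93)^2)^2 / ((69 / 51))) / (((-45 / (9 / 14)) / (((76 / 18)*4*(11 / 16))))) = -29531431017 / 3220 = -9171251.87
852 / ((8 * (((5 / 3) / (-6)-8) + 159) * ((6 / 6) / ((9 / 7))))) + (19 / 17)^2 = 11841868 / 5488399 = 2.16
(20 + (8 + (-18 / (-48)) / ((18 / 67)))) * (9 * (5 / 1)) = 21165 / 16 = 1322.81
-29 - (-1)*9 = -20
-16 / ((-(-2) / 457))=-3656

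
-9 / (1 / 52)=-468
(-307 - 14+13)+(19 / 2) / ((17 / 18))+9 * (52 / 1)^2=408647 / 17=24038.06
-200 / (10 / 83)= -1660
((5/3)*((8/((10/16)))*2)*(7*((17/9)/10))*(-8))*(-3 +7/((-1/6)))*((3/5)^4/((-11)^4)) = 0.18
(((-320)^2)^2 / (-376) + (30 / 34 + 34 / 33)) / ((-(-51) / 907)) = -666929679699083 / 1344717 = -495962852.93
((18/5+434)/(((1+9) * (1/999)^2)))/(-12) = -181968849/50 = -3639376.98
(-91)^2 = 8281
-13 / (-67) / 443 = 13 / 29681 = 0.00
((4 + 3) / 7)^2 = 1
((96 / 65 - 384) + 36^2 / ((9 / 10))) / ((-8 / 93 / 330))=-4056745.85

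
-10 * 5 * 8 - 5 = -405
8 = 8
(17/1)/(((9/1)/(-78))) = -442/3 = -147.33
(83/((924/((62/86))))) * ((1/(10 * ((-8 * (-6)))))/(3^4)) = 2573/1544780160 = 0.00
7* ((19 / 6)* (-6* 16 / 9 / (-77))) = 304 / 99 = 3.07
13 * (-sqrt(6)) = -13 * sqrt(6) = -31.84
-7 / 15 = -0.47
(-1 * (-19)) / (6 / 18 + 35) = 57 / 106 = 0.54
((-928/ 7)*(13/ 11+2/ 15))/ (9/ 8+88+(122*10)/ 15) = -230144/ 225005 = -1.02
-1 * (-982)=982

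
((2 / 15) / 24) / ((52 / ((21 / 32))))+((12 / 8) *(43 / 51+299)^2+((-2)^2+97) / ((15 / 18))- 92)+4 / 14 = 1816283452063 / 13465088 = 134888.35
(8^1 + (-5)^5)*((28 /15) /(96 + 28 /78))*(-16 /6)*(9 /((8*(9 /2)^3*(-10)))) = -756392 /3804975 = -0.20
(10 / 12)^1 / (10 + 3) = 5 / 78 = 0.06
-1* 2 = -2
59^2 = 3481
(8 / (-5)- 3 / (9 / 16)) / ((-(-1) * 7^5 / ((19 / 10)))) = -988 / 1260525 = -0.00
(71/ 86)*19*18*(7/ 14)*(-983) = -11934603/ 86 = -138774.45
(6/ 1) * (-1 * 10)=-60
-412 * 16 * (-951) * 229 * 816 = 1171448921088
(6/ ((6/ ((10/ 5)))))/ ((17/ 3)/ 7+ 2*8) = 42/ 353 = 0.12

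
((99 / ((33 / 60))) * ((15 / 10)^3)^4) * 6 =140126.04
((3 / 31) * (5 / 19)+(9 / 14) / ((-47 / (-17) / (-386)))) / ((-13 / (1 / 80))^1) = 8693823 / 100766120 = 0.09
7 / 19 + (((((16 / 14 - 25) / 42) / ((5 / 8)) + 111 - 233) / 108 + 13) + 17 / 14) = 5069377 / 377055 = 13.44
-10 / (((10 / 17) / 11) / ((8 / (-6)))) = 748 / 3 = 249.33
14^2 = 196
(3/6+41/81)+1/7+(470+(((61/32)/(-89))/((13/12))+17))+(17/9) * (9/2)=2606385839/5248152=496.63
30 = 30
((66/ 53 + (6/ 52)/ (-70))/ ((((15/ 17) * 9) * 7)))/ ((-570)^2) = 25177/ 365631630000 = 0.00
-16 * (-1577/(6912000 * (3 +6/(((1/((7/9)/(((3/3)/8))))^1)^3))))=14193/5631376000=0.00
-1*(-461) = 461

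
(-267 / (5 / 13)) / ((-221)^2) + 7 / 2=3.49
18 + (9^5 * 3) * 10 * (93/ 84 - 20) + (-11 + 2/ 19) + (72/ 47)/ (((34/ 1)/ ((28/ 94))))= -334316355769971/ 9989098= -33468122.52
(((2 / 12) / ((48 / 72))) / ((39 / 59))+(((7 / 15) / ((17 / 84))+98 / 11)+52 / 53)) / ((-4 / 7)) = -680446991 / 30922320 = -22.01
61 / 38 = 1.61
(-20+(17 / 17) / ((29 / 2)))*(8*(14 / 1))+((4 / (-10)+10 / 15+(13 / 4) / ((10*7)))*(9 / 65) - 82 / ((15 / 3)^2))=-1179903503 / 527800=-2235.51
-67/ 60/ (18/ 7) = -469/ 1080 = -0.43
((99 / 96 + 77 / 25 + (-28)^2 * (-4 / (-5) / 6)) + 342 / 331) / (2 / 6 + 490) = 87128057 / 389520800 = 0.22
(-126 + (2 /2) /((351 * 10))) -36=-568619 /3510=-162.00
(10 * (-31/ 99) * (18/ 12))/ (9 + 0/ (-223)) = -155/ 297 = -0.52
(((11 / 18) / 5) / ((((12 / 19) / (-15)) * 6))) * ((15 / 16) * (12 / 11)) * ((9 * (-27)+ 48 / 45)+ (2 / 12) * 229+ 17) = 106457 / 1152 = 92.41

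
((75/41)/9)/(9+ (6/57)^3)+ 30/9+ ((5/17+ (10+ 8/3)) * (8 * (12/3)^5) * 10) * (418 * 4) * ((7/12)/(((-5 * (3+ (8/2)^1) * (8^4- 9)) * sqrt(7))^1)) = 25484465/7593897- 4526866432 * sqrt(7)/4377177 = -2732.87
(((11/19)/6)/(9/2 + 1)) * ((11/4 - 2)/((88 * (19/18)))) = 9/63536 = 0.00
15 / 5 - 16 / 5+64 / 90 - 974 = -43807 / 45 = -973.49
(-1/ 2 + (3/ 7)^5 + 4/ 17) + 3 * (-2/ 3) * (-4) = 4428503/ 571438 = 7.75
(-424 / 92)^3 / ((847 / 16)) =-19056256 / 10305449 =-1.85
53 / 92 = 0.58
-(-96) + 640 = 736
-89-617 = -706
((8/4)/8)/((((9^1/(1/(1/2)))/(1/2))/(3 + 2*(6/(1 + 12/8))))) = 13/60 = 0.22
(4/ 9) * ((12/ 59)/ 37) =16/ 6549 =0.00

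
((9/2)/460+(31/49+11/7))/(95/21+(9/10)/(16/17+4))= 299403/636433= 0.47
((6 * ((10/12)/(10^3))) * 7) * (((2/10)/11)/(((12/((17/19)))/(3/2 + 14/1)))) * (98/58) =180761/145464000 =0.00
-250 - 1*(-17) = -233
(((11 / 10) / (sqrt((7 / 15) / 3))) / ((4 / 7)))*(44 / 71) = 363*sqrt(35) / 710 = 3.02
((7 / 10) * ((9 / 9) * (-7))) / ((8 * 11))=-49 / 880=-0.06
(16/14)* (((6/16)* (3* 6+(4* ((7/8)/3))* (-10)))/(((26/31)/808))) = 237956/91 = 2614.90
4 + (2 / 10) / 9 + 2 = 271 / 45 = 6.02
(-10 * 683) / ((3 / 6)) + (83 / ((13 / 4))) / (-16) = -710403 / 52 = -13661.60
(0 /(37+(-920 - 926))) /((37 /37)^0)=0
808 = 808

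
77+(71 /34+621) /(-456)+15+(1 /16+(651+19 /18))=113641 /153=742.75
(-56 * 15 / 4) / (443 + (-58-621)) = 105 / 118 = 0.89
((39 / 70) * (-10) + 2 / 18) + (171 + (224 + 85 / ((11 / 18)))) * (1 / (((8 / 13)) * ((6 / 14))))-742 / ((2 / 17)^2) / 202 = 982276619 / 559944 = 1754.24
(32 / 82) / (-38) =-8 / 779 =-0.01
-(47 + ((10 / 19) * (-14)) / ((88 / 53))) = -42.56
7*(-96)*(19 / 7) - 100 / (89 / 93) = -171636 / 89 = -1928.49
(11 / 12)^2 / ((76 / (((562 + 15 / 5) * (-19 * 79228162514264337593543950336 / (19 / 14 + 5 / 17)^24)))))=-92337985873522853575442030923008721167075823576167461502719583886897906176842062480015360 / 1658302358660960276209533984925331156446924438850701537752254409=-55682237555329524810882860.00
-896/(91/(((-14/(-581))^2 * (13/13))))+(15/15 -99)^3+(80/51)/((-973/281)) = -941192.46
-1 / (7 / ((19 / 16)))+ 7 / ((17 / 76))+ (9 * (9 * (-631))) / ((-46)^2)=7020233 / 1007216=6.97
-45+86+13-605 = -551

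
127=127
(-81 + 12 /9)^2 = 57121 /9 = 6346.78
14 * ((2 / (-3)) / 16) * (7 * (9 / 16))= -147 / 64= -2.30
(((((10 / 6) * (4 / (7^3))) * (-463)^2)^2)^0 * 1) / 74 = 1 / 74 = 0.01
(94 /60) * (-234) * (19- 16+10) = -23829 /5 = -4765.80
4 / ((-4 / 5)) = -5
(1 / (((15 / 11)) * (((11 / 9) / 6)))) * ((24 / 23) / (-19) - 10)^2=347530248 / 954845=363.97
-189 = -189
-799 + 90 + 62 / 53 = -37515 / 53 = -707.83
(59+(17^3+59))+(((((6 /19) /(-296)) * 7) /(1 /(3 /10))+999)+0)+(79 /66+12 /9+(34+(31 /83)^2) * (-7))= 37036532421109 /6392716440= 5793.55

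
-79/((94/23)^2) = -41791/8836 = -4.73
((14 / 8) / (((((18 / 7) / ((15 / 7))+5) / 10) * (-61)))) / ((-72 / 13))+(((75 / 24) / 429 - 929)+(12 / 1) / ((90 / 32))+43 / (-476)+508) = -416.81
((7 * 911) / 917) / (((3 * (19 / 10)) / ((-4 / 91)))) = -36440 / 679497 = -0.05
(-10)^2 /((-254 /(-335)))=16750 /127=131.89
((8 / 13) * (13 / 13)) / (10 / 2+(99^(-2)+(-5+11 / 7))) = 274428 / 700817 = 0.39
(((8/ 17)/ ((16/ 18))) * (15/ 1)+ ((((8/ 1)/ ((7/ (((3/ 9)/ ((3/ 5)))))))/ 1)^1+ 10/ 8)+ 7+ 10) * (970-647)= 2183537/ 252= 8664.83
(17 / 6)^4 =83521 / 1296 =64.45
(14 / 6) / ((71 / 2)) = 14 / 213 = 0.07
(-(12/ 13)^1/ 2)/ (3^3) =-2/ 117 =-0.02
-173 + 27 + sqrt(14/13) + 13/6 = -863/6 + sqrt(182)/13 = -142.80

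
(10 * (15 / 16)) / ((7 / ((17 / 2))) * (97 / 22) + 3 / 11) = 2805 / 1168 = 2.40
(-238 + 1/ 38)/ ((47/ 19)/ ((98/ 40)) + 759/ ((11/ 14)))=-443107/ 1800572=-0.25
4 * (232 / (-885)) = -928 / 885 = -1.05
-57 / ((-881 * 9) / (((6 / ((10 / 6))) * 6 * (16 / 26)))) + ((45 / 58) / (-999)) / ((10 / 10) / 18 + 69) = 7297360833 / 76376563835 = 0.10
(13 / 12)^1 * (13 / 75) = 169 / 900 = 0.19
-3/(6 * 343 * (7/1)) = -1/4802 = -0.00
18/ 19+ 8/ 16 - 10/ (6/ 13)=-2305/ 114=-20.22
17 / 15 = 1.13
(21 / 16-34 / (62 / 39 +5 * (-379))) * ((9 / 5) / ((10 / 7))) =1.68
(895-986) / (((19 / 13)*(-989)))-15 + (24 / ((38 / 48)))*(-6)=-3698666 / 18791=-196.83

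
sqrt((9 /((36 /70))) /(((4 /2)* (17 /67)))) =sqrt(39865) /34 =5.87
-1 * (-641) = 641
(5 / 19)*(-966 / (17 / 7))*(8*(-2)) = 1674.80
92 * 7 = 644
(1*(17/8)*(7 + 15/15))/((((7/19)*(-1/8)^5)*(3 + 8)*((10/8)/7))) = -42336256/55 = -769750.11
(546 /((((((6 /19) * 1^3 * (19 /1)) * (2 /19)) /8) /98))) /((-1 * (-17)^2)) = -677768 /289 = -2345.22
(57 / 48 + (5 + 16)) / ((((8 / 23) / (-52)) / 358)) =-18999955 / 16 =-1187497.19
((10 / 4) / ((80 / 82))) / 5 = 41 / 80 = 0.51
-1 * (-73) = 73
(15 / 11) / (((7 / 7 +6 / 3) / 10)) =4.55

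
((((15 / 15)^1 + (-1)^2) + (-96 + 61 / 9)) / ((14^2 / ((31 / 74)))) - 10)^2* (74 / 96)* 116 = 51274574997725 / 5526372096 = 9278.16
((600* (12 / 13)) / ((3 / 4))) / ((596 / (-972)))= -2332800 / 1937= -1204.34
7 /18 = 0.39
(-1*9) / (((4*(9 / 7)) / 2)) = -7 / 2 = -3.50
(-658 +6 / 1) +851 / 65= -41529 / 65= -638.91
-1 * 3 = -3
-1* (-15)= 15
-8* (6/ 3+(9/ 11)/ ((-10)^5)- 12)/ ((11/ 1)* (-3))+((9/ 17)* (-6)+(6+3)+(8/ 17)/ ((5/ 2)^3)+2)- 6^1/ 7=2468848829/ 539962500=4.57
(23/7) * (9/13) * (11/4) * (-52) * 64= -145728/7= -20818.29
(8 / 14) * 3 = 12 / 7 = 1.71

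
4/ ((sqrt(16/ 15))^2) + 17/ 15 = 293/ 60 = 4.88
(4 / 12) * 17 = 17 / 3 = 5.67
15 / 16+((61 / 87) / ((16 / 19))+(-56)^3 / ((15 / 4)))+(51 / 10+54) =-8137991 / 174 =-46770.06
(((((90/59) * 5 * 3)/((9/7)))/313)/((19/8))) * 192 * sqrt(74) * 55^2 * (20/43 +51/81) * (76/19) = 2755934720000 * sqrt(74)/45262617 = 523775.43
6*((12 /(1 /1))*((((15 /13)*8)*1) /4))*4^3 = 138240 /13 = 10633.85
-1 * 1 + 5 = 4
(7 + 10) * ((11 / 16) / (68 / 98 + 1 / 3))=27489 / 2416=11.38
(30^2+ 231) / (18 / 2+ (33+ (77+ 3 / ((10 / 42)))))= 5655 / 658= 8.59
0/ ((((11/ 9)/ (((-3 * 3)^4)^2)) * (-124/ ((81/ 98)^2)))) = 0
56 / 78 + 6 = 262 / 39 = 6.72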